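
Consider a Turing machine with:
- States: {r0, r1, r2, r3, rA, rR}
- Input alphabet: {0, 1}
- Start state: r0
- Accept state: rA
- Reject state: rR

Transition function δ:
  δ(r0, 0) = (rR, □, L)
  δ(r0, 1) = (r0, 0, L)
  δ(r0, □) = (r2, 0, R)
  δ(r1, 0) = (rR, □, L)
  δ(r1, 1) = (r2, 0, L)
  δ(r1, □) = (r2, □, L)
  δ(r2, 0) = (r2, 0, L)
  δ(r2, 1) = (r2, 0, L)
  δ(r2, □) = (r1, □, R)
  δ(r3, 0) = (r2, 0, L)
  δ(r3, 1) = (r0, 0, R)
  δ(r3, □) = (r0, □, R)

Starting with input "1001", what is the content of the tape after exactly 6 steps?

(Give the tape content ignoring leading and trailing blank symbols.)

Execution trace:
Initial: [r0]1001
Step 1: δ(r0, 1) = (r0, 0, L) → [r0]□0001
Step 2: δ(r0, □) = (r2, 0, R) → 0[r2]0001
Step 3: δ(r2, 0) = (r2, 0, L) → [r2]00001
Step 4: δ(r2, 0) = (r2, 0, L) → [r2]□00001
Step 5: δ(r2, □) = (r1, □, R) → □[r1]00001
Step 6: δ(r1, 0) = (rR, □, L) → [rR]□□0001

The machine reaches the reject state rR and halts.

After 6 steps, the tape (ignoring leading/trailing blanks) is: 0001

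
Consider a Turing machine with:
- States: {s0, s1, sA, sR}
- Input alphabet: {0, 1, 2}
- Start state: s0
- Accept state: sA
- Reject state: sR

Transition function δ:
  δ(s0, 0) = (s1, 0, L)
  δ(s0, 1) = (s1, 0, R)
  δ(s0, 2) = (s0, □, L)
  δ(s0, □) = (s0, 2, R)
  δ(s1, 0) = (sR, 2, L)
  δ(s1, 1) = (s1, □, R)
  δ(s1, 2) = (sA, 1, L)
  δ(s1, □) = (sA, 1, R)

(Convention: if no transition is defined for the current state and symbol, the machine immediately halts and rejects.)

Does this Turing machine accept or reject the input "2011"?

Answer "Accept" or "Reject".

Execution trace:
Initial: [s0]2011
Step 1: δ(s0, 2) = (s0, □, L) → [s0]□□011
Step 2: δ(s0, □) = (s0, 2, R) → 2[s0]□011
Step 3: δ(s0, □) = (s0, 2, R) → 22[s0]011
Step 4: δ(s0, 0) = (s1, 0, L) → 2[s1]2011
Step 5: δ(s1, 2) = (sA, 1, L) → [sA]21011

The machine reaches the accept state sA and halts.

Answer: Accept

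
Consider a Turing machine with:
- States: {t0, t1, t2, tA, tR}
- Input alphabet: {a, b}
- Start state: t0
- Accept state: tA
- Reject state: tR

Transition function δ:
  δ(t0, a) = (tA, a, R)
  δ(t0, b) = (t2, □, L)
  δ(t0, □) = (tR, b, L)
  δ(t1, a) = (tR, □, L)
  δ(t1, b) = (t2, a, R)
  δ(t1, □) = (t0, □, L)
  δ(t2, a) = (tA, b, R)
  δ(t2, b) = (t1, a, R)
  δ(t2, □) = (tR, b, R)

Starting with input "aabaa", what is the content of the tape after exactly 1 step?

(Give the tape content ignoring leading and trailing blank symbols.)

Execution trace:
Initial: [t0]aabaa
Step 1: δ(t0, a) = (tA, a, R) → a[tA]abaa

The machine reaches the accept state tA and halts.

After 1 step, the tape (ignoring leading/trailing blanks) is: aabaa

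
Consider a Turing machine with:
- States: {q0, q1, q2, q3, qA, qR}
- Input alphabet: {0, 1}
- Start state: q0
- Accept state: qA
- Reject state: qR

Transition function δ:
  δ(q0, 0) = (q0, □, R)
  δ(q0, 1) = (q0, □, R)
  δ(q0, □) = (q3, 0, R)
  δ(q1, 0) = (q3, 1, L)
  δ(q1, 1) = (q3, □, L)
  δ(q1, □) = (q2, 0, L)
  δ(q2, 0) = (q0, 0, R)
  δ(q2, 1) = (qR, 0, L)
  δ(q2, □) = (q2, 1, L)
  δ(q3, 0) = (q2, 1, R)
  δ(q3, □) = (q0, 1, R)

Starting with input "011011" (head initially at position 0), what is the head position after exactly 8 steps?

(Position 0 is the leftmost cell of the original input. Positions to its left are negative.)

Execution trace (head position shown):
Step 0: [q0]011011  (head at position 0)
Step 1: move right → □[q0]11011  (head at position 1)
Step 2: move right → □□[q0]1011  (head at position 2)
Step 3: move right → □□□[q0]011  (head at position 3)
Step 4: move right → □□□□[q0]11  (head at position 4)
Step 5: move right → □□□□□[q0]1  (head at position 5)
Step 6: move right → □□□□□□[q0]□  (head at position 6)
Step 7: move right → □□□□□□0[q3]□  (head at position 7)
Step 8: move right → □□□□□□01[q0]□  (head at position 8)

After 8 steps, the head is at position 8.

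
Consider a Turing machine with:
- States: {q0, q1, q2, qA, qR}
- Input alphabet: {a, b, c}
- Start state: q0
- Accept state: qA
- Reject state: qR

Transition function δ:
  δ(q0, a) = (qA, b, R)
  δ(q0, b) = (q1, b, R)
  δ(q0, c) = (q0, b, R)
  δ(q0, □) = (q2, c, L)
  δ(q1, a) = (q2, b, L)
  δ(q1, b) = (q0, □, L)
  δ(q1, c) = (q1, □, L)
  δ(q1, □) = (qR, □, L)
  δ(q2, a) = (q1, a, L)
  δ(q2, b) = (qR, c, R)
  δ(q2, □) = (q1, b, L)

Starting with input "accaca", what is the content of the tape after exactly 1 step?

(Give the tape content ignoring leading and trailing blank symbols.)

Execution trace:
Initial: [q0]accaca
Step 1: δ(q0, a) = (qA, b, R) → b[qA]ccaca

The machine reaches the accept state qA and halts.

After 1 step, the tape (ignoring leading/trailing blanks) is: bccaca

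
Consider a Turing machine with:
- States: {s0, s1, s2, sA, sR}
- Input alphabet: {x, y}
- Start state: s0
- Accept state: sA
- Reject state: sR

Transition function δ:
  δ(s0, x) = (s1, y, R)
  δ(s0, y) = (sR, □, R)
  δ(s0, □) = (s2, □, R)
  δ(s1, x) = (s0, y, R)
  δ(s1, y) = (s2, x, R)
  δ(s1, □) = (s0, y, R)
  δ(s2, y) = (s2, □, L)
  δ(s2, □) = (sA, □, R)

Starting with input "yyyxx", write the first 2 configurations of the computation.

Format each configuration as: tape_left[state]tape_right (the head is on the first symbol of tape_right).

Transitions applied:
Step 1: δ(s0, y) = (sR, □, R)

The first 2 configurations are:
[s0]yyyxx ⊢ □[sR]yyxx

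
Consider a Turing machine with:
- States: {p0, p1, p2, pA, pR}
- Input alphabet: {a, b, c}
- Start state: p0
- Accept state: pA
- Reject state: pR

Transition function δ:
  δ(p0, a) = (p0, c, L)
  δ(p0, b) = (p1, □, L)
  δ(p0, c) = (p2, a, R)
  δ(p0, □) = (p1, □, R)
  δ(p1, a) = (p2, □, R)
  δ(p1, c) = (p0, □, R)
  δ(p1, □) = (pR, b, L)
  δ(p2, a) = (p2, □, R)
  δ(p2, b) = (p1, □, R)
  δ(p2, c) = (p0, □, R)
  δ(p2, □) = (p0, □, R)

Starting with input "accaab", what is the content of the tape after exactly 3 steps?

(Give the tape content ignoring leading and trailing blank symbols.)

Execution trace:
Initial: [p0]accaab
Step 1: δ(p0, a) = (p0, c, L) → [p0]□cccaab
Step 2: δ(p0, □) = (p1, □, R) → □[p1]cccaab
Step 3: δ(p1, c) = (p0, □, R) → □□[p0]ccaab

After 3 steps, the tape (ignoring leading/trailing blanks) is: ccaab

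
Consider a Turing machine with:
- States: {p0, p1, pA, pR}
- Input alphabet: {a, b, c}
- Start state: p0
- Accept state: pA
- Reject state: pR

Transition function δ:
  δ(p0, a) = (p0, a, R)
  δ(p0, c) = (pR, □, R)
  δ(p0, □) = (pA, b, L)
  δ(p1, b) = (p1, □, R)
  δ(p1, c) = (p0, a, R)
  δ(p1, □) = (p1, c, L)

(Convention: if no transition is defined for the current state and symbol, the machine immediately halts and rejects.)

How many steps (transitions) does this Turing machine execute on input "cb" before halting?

Execution trace:
Initial: [p0]cb
Step 1: δ(p0, c) = (pR, □, R) → □[pR]b

The machine reaches the reject state pR and halts.

The machine executed 1 step before halting.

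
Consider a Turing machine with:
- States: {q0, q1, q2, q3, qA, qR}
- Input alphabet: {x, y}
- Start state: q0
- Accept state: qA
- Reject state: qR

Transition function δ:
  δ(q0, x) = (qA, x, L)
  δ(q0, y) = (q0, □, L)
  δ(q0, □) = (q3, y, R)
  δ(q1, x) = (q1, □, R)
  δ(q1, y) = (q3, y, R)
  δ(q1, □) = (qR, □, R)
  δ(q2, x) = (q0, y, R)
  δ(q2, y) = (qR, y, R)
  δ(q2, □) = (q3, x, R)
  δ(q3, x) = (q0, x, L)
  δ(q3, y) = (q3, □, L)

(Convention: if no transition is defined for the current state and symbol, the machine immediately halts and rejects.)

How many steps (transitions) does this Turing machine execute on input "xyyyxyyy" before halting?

Execution trace:
Initial: [q0]xyyyxyyy
Step 1: δ(q0, x) = (qA, x, L) → [qA]□xyyyxyyy

The machine reaches the accept state qA and halts.

The machine executed 1 step before halting.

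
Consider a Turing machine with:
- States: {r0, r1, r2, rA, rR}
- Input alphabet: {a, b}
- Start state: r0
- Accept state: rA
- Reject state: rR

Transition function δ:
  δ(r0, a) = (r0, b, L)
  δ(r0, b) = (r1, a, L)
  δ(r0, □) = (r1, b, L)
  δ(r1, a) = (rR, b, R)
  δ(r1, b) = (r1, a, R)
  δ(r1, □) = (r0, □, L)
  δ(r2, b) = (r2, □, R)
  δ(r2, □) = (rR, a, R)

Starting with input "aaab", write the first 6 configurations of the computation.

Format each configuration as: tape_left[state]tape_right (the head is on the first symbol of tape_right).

Transitions applied:
Step 1: δ(r0, a) = (r0, b, L)
Step 2: δ(r0, □) = (r1, b, L)
Step 3: δ(r1, □) = (r0, □, L)
Step 4: δ(r0, □) = (r1, b, L)
Step 5: δ(r1, □) = (r0, □, L)

The first 6 configurations are:
[r0]aaab ⊢ [r0]□baab ⊢ [r1]□bbaab ⊢ [r0]□□bbaab ⊢ [r1]□b□bbaab ⊢ [r0]□□b□bbaab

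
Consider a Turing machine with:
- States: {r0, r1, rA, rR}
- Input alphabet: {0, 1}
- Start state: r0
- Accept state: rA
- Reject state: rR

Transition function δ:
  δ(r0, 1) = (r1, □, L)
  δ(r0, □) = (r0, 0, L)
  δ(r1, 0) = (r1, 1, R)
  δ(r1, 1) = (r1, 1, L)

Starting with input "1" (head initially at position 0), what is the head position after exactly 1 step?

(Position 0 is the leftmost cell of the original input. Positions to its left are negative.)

Execution trace (head position shown):
Step 0: [r0]1  (head at position 0)
Step 1: move left → [r1]□□  (head at position -1)

After 1 step, the head is at position -1.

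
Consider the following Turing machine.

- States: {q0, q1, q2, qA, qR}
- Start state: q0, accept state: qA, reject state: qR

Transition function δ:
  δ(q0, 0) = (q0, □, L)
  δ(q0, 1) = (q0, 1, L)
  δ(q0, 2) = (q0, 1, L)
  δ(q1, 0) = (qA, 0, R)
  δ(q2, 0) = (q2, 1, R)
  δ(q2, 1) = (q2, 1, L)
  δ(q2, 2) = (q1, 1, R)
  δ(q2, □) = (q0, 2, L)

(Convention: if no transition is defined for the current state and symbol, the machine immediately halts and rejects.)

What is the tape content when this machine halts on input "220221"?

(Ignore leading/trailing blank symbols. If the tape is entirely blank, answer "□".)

Execution trace:
Initial: [q0]220221
Step 1: δ(q0, 2) = (q0, 1, L) → [q0]□120221

No transition is defined for δ(q0, □). By convention the machine halts and rejects.

Final tape (ignoring leading/trailing blanks): 120221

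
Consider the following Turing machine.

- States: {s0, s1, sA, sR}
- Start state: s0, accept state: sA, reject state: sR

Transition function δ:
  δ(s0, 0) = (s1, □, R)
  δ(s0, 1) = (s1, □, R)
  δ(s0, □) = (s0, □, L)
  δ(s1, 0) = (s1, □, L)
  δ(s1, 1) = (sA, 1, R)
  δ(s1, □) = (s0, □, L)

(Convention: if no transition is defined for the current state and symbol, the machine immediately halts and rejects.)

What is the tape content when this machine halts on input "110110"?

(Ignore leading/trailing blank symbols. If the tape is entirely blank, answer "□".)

Execution trace:
Initial: [s0]110110
Step 1: δ(s0, 1) = (s1, □, R) → □[s1]10110
Step 2: δ(s1, 1) = (sA, 1, R) → □1[sA]0110

The machine reaches the accept state sA and halts.

Final tape (ignoring leading/trailing blanks): 10110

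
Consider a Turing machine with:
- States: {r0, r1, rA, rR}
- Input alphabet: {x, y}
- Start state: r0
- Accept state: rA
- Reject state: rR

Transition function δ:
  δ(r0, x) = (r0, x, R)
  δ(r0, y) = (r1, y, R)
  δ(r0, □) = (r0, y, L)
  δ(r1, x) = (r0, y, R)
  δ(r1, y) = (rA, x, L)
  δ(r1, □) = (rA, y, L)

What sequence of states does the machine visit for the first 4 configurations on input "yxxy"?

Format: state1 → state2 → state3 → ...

Execution trace:
Initial: [r0]yxxy
Step 1: δ(r0, y) = (r1, y, R) → y[r1]xxy
Step 2: δ(r1, x) = (r0, y, R) → yy[r0]xy
Step 3: δ(r0, x) = (r0, x, R) → yyx[r0]y

State sequence: r0 → r1 → r0 → r0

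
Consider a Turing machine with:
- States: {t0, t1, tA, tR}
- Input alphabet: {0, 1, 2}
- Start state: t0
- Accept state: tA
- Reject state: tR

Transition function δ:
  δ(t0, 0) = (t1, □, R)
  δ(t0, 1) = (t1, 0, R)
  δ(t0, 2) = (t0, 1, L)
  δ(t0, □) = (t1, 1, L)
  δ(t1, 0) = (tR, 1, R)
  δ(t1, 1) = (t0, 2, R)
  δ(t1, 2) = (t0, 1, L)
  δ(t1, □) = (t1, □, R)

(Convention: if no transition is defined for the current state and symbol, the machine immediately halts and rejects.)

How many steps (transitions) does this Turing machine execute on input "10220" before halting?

Execution trace:
Initial: [t0]10220
Step 1: δ(t0, 1) = (t1, 0, R) → 0[t1]0220
Step 2: δ(t1, 0) = (tR, 1, R) → 01[tR]220

The machine reaches the reject state tR and halts.

The machine executed 2 steps before halting.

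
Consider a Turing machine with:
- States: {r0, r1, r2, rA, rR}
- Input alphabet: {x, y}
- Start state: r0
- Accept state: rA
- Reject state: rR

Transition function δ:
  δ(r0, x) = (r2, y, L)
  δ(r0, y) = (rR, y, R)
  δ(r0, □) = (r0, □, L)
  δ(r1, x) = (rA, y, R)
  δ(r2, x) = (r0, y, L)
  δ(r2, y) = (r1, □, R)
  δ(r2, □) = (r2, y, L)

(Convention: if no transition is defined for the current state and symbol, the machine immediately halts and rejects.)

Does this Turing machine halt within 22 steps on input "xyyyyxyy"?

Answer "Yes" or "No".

Execution trace:
Initial: [r0]xyyyyxyy
Step 1: δ(r0, x) = (r2, y, L) → [r2]□yyyyyxyy
Step 2: δ(r2, □) = (r2, y, L) → [r2]□yyyyyyxyy
Step 3: δ(r2, □) = (r2, y, L) → [r2]□yyyyyyyxyy
Step 4: δ(r2, □) = (r2, y, L) → [r2]□yyyyyyyyxyy
Step 5: δ(r2, □) = (r2, y, L) → [r2]□yyyyyyyyyxyy
Step 6: δ(r2, □) = (r2, y, L) → [r2]□yyyyyyyyyyxyy
Step 7: δ(r2, □) = (r2, y, L) → [r2]□yyyyyyyyyyyxyy
Step 8: δ(r2, □) = (r2, y, L) → [r2]□yyyyyyyyyyyyxyy
Step 9: δ(r2, □) = (r2, y, L) → [r2]□yyyyyyyyyyyyyxyy
Step 10: δ(r2, □) = (r2, y, L) → [r2]□yyyyyyyyyyyyyyxyy
Step 11: δ(r2, □) = (r2, y, L) → [r2]□yyyyyyyyyyyyyyyxyy
Step 12: δ(r2, □) = (r2, y, L) → [r2]□yyyyyyyyyyyyyyyyxyy
Step 13: δ(r2, □) = (r2, y, L) → [r2]□yyyyyyyyyyyyyyyyyxyy
Step 14: δ(r2, □) = (r2, y, L) → [r2]□yyyyyyyyyyyyyyyyyyxyy
Step 15: δ(r2, □) = (r2, y, L) → [r2]□yyyyyyyyyyyyyyyyyyyxyy
Step 16: δ(r2, □) = (r2, y, L) → [r2]□yyyyyyyyyyyyyyyyyyyyxyy
Step 17: δ(r2, □) = (r2, y, L) → [r2]□yyyyyyyyyyyyyyyyyyyyyxyy
Step 18: δ(r2, □) = (r2, y, L) → [r2]□yyyyyyyyyyyyyyyyyyyyyyxyy
Step 19: δ(r2, □) = (r2, y, L) → [r2]□yyyyyyyyyyyyyyyyyyyyyyyxyy
Step 20: δ(r2, □) = (r2, y, L) → [r2]□yyyyyyyyyyyyyyyyyyyyyyyyxyy
Step 21: δ(r2, □) = (r2, y, L) → [r2]□yyyyyyyyyyyyyyyyyyyyyyyyyxyy
Step 22: δ(r2, □) = (r2, y, L) → [r2]□yyyyyyyyyyyyyyyyyyyyyyyyyyxyy

The machine has not reached a halting state after 22 steps.
The machine did not halt within the 22-step bound.

Answer: No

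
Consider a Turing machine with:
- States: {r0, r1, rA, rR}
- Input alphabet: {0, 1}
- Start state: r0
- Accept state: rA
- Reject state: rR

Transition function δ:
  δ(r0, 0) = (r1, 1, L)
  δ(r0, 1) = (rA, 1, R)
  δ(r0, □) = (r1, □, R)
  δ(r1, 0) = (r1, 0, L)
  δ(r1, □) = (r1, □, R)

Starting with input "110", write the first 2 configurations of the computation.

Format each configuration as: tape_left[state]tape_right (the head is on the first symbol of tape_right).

Transitions applied:
Step 1: δ(r0, 1) = (rA, 1, R)

The first 2 configurations are:
[r0]110 ⊢ 1[rA]10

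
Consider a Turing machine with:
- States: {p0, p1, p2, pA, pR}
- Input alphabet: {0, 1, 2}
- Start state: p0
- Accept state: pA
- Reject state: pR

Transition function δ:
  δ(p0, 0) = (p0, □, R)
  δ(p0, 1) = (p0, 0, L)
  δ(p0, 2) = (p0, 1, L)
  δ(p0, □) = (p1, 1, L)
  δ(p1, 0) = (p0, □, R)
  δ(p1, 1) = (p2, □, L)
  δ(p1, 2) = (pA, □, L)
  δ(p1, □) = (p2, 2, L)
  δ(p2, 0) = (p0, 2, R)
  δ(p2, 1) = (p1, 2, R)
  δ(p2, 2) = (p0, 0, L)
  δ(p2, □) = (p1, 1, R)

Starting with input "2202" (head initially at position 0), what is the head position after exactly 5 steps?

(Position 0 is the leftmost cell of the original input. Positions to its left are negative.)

Execution trace (head position shown):
Step 0: [p0]2202  (head at position 0)
Step 1: move left → [p0]□1202  (head at position -1)
Step 2: move left → [p1]□11202  (head at position -2)
Step 3: move left → [p2]□211202  (head at position -3)
Step 4: move right → 1[p1]211202  (head at position -2)
Step 5: move left → [pA]1□11202  (head at position -3)

After 5 steps, the head is at position -3.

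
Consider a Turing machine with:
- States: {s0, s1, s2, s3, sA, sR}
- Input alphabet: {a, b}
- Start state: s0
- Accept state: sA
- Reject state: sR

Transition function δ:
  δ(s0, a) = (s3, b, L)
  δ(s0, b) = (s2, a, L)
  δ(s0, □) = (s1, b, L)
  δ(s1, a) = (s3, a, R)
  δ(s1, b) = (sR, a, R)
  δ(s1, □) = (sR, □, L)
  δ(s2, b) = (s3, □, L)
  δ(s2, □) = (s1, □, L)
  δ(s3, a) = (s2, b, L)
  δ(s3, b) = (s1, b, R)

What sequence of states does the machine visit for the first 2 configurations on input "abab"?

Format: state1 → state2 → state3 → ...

Execution trace:
Initial: [s0]abab
Step 1: δ(s0, a) = (s3, b, L) → [s3]□bbab

No transition is defined for δ(s3, □). By convention the machine halts and rejects.

State sequence: s0 → s3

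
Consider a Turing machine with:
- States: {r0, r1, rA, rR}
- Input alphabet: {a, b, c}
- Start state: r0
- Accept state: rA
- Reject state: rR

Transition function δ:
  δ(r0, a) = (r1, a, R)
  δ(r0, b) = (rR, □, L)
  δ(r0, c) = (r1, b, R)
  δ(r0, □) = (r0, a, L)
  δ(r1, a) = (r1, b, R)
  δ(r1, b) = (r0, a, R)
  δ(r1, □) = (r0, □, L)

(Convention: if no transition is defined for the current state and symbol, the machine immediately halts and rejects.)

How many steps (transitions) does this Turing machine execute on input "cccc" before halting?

Execution trace:
Initial: [r0]cccc
Step 1: δ(r0, c) = (r1, b, R) → b[r1]ccc

No transition is defined for δ(r1, c). By convention the machine halts and rejects.

The machine executed 1 step before halting.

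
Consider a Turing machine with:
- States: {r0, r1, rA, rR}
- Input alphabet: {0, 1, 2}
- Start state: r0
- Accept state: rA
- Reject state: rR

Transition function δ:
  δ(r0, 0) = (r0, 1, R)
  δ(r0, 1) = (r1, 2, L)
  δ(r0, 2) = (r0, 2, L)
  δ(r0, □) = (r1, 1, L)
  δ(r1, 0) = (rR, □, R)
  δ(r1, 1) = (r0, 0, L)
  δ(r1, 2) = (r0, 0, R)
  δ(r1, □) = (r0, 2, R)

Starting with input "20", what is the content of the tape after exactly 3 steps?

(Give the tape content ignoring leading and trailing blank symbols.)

Execution trace:
Initial: [r0]20
Step 1: δ(r0, 2) = (r0, 2, L) → [r0]□20
Step 2: δ(r0, □) = (r1, 1, L) → [r1]□120
Step 3: δ(r1, □) = (r0, 2, R) → 2[r0]120

After 3 steps, the tape (ignoring leading/trailing blanks) is: 2120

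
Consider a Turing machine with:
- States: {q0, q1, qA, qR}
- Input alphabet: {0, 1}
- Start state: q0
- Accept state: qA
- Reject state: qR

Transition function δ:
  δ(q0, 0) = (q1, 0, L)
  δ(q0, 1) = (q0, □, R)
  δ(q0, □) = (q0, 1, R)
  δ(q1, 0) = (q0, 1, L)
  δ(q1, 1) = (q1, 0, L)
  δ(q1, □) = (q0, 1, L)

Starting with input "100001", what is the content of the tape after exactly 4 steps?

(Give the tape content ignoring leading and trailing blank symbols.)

Execution trace:
Initial: [q0]100001
Step 1: δ(q0, 1) = (q0, □, R) → □[q0]00001
Step 2: δ(q0, 0) = (q1, 0, L) → [q1]□00001
Step 3: δ(q1, □) = (q0, 1, L) → [q0]□100001
Step 4: δ(q0, □) = (q0, 1, R) → 1[q0]100001

After 4 steps, the tape (ignoring leading/trailing blanks) is: 1100001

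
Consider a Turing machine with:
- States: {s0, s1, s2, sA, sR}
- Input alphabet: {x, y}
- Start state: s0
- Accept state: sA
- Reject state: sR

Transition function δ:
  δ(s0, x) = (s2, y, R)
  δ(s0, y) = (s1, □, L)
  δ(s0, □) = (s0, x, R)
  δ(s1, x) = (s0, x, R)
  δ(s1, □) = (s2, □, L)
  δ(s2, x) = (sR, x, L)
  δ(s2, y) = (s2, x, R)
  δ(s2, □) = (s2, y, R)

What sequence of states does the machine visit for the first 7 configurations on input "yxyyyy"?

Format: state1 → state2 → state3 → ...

Execution trace:
Initial: [s0]yxyyyy
Step 1: δ(s0, y) = (s1, □, L) → [s1]□□xyyyy
Step 2: δ(s1, □) = (s2, □, L) → [s2]□□□xyyyy
Step 3: δ(s2, □) = (s2, y, R) → y[s2]□□xyyyy
Step 4: δ(s2, □) = (s2, y, R) → yy[s2]□xyyyy
Step 5: δ(s2, □) = (s2, y, R) → yyy[s2]xyyyy
Step 6: δ(s2, x) = (sR, x, L) → yy[sR]yxyyyy

The machine reaches the reject state sR and halts.

State sequence: s0 → s1 → s2 → s2 → s2 → s2 → sR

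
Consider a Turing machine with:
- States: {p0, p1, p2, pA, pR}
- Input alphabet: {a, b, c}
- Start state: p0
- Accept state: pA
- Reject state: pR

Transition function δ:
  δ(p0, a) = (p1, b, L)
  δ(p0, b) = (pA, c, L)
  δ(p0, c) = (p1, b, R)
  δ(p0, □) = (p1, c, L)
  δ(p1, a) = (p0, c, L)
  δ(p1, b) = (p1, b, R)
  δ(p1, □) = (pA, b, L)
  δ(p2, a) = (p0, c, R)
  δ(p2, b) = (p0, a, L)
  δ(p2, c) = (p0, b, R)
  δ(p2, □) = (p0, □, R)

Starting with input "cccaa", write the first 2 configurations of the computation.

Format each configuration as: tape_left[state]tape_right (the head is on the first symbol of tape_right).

Transitions applied:
Step 1: δ(p0, c) = (p1, b, R)

The first 2 configurations are:
[p0]cccaa ⊢ b[p1]ccaa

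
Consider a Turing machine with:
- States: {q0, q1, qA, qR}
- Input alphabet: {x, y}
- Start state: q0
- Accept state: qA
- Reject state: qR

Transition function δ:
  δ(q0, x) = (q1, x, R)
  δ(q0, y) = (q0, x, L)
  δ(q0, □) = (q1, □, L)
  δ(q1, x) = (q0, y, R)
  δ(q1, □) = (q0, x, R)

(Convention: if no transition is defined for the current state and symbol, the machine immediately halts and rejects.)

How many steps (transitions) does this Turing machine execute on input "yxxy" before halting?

Execution trace:
Initial: [q0]yxxy
Step 1: δ(q0, y) = (q0, x, L) → [q0]□xxxy
Step 2: δ(q0, □) = (q1, □, L) → [q1]□□xxxy
Step 3: δ(q1, □) = (q0, x, R) → x[q0]□xxxy
Step 4: δ(q0, □) = (q1, □, L) → [q1]x□xxxy
Step 5: δ(q1, x) = (q0, y, R) → y[q0]□xxxy
Step 6: δ(q0, □) = (q1, □, L) → [q1]y□xxxy

No transition is defined for δ(q1, y). By convention the machine halts and rejects.

The machine executed 6 steps before halting.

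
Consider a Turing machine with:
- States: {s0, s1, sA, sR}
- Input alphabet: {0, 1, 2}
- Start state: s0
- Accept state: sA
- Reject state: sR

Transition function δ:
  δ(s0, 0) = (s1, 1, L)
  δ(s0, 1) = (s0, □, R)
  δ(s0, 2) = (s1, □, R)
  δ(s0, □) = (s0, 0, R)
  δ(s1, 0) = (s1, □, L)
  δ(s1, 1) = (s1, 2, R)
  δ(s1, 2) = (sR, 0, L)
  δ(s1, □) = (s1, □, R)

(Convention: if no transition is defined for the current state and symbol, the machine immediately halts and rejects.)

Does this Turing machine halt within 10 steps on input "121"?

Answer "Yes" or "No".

Execution trace:
Initial: [s0]121
Step 1: δ(s0, 1) = (s0, □, R) → □[s0]21
Step 2: δ(s0, 2) = (s1, □, R) → □□[s1]1
Step 3: δ(s1, 1) = (s1, 2, R) → □□2[s1]□
Step 4: δ(s1, □) = (s1, □, R) → □□2□[s1]□
Step 5: δ(s1, □) = (s1, □, R) → □□2□□[s1]□
Step 6: δ(s1, □) = (s1, □, R) → □□2□□□[s1]□
Step 7: δ(s1, □) = (s1, □, R) → □□2□□□□[s1]□
Step 8: δ(s1, □) = (s1, □, R) → □□2□□□□□[s1]□
Step 9: δ(s1, □) = (s1, □, R) → □□2□□□□□□[s1]□
Step 10: δ(s1, □) = (s1, □, R) → □□2□□□□□□□[s1]□

The machine has not reached a halting state after 10 steps.
The machine did not halt within the 10-step bound.

Answer: No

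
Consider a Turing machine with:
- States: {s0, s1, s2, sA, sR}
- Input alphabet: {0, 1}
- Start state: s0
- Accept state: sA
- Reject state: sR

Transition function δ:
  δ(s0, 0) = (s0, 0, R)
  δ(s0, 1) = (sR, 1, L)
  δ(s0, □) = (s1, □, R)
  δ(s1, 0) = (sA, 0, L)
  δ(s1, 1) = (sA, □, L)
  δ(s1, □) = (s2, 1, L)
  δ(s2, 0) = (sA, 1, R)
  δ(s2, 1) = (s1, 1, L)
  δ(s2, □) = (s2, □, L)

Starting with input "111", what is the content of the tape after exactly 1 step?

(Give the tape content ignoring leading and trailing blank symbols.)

Execution trace:
Initial: [s0]111
Step 1: δ(s0, 1) = (sR, 1, L) → [sR]□111

The machine reaches the reject state sR and halts.

After 1 step, the tape (ignoring leading/trailing blanks) is: 111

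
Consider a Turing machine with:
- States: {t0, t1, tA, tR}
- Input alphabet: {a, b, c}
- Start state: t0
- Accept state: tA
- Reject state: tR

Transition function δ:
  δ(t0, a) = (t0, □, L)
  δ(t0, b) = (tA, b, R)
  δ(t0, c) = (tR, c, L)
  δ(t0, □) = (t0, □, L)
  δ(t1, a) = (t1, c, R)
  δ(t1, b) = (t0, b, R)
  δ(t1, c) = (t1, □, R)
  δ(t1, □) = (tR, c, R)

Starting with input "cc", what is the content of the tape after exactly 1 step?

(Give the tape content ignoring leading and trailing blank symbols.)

Execution trace:
Initial: [t0]cc
Step 1: δ(t0, c) = (tR, c, L) → [tR]□cc

The machine reaches the reject state tR and halts.

After 1 step, the tape (ignoring leading/trailing blanks) is: cc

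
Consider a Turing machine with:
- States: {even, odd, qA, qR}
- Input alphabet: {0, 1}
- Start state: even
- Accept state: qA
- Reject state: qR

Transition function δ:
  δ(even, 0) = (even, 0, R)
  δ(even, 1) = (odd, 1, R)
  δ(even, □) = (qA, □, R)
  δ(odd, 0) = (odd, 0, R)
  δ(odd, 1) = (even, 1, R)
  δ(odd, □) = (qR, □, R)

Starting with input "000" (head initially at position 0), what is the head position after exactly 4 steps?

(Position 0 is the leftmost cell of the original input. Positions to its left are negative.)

Execution trace (head position shown):
Step 0: [even]000  (head at position 0)
Step 1: move right → 0[even]00  (head at position 1)
Step 2: move right → 00[even]0  (head at position 2)
Step 3: move right → 000[even]□  (head at position 3)
Step 4: move right → 000□[qA]□  (head at position 4)

After 4 steps, the head is at position 4.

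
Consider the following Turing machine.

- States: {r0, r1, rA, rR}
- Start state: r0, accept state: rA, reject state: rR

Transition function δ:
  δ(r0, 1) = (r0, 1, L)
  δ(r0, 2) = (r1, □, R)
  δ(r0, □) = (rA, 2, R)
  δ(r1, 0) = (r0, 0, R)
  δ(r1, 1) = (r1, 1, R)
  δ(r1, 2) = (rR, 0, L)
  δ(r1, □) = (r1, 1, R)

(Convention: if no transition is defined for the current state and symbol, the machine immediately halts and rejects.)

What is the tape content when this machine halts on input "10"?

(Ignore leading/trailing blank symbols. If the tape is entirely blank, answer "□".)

Execution trace:
Initial: [r0]10
Step 1: δ(r0, 1) = (r0, 1, L) → [r0]□10
Step 2: δ(r0, □) = (rA, 2, R) → 2[rA]10

The machine reaches the accept state rA and halts.

Final tape (ignoring leading/trailing blanks): 210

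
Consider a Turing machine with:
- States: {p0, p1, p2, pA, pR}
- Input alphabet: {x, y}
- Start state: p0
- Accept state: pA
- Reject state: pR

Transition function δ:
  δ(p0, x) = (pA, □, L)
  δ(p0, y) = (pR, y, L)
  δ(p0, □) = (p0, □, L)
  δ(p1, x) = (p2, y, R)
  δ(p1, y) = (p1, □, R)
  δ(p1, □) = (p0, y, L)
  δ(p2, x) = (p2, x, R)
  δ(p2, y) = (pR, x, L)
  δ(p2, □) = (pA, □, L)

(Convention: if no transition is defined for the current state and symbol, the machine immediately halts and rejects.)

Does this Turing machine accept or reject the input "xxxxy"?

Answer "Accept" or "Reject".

Execution trace:
Initial: [p0]xxxxy
Step 1: δ(p0, x) = (pA, □, L) → [pA]□□xxxy

The machine reaches the accept state pA and halts.

Answer: Accept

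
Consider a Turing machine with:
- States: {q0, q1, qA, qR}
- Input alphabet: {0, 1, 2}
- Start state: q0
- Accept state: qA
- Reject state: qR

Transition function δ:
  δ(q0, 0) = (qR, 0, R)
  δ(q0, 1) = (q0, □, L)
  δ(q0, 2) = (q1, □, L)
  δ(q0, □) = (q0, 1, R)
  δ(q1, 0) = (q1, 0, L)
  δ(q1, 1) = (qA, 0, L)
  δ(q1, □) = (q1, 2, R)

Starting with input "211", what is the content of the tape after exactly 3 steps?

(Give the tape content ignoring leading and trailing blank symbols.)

Execution trace:
Initial: [q0]211
Step 1: δ(q0, 2) = (q1, □, L) → [q1]□□11
Step 2: δ(q1, □) = (q1, 2, R) → 2[q1]□11
Step 3: δ(q1, □) = (q1, 2, R) → 22[q1]11

After 3 steps, the tape (ignoring leading/trailing blanks) is: 2211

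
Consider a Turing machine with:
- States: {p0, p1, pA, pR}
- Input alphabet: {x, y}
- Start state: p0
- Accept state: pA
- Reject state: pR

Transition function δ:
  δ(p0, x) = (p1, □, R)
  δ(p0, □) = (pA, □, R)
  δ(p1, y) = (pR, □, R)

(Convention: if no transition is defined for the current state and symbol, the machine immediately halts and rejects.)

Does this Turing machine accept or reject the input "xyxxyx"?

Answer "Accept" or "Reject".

Execution trace:
Initial: [p0]xyxxyx
Step 1: δ(p0, x) = (p1, □, R) → □[p1]yxxyx
Step 2: δ(p1, y) = (pR, □, R) → □□[pR]xxyx

The machine reaches the reject state pR and halts.

Answer: Reject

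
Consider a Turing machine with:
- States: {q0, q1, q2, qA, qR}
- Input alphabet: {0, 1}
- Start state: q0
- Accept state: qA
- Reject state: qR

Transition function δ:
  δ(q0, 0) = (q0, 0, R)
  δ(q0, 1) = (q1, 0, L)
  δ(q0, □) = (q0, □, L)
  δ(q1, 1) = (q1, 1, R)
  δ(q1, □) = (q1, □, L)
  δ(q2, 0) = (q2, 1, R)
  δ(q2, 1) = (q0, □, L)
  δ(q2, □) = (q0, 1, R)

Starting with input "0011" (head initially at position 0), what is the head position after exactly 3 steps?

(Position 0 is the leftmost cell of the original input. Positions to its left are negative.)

Execution trace (head position shown):
Step 0: [q0]0011  (head at position 0)
Step 1: move right → 0[q0]011  (head at position 1)
Step 2: move right → 00[q0]11  (head at position 2)
Step 3: move left → 0[q1]001  (head at position 1)

After 3 steps, the head is at position 1.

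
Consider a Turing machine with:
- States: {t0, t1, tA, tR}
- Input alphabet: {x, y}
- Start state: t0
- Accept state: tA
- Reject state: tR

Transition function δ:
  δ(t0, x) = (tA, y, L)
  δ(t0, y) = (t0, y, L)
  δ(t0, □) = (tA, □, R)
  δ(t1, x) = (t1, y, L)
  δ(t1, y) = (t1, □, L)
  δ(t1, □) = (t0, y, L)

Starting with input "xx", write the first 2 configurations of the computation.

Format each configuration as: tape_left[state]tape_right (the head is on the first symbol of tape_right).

Transitions applied:
Step 1: δ(t0, x) = (tA, y, L)

The first 2 configurations are:
[t0]xx ⊢ [tA]□yx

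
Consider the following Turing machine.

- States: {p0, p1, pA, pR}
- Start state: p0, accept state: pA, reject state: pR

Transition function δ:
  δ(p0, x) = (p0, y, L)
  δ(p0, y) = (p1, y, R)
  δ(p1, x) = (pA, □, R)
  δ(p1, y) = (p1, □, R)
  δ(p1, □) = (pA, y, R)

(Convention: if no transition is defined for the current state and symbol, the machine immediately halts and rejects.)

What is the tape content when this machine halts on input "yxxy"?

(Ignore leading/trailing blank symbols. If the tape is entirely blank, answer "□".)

Execution trace:
Initial: [p0]yxxy
Step 1: δ(p0, y) = (p1, y, R) → y[p1]xxy
Step 2: δ(p1, x) = (pA, □, R) → y□[pA]xy

The machine reaches the accept state pA and halts.

Final tape (ignoring leading/trailing blanks): y□xy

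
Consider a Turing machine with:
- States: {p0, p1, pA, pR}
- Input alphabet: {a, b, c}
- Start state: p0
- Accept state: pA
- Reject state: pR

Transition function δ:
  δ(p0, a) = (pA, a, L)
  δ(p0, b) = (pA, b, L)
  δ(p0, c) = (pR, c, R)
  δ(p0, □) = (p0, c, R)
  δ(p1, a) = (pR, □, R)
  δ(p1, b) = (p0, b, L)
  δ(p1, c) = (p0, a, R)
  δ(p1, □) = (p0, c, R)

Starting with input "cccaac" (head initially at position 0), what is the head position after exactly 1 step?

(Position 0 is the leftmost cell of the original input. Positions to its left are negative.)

Execution trace (head position shown):
Step 0: [p0]cccaac  (head at position 0)
Step 1: move right → c[pR]ccaac  (head at position 1)

After 1 step, the head is at position 1.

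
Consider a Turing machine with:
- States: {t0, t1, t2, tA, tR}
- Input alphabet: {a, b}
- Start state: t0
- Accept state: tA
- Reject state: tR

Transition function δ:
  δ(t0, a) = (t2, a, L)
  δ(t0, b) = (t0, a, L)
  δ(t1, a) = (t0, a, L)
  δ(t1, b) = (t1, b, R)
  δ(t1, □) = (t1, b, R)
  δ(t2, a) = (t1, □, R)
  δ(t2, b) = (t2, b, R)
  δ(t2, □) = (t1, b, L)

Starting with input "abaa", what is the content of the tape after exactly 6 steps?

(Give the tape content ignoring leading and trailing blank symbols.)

Execution trace:
Initial: [t0]abaa
Step 1: δ(t0, a) = (t2, a, L) → [t2]□abaa
Step 2: δ(t2, □) = (t1, b, L) → [t1]□babaa
Step 3: δ(t1, □) = (t1, b, R) → b[t1]babaa
Step 4: δ(t1, b) = (t1, b, R) → bb[t1]abaa
Step 5: δ(t1, a) = (t0, a, L) → b[t0]babaa
Step 6: δ(t0, b) = (t0, a, L) → [t0]baabaa

After 6 steps, the tape (ignoring leading/trailing blanks) is: baabaa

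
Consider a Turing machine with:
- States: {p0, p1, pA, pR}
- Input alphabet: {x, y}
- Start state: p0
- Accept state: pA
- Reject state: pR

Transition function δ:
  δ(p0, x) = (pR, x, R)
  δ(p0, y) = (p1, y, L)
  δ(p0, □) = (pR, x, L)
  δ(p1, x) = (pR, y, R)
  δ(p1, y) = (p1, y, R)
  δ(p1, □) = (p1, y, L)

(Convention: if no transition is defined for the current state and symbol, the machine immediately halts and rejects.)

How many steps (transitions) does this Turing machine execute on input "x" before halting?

Execution trace:
Initial: [p0]x
Step 1: δ(p0, x) = (pR, x, R) → x[pR]□

The machine reaches the reject state pR and halts.

The machine executed 1 step before halting.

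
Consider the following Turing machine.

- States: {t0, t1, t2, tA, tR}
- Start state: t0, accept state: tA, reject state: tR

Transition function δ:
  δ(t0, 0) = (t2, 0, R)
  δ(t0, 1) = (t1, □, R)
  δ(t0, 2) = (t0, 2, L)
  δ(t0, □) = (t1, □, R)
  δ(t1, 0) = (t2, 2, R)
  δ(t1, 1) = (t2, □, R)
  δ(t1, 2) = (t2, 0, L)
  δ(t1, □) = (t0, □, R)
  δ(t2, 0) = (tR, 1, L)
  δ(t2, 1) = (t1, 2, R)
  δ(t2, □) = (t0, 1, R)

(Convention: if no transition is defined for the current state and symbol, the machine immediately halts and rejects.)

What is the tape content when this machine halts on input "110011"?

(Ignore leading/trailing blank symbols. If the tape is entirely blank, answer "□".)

Execution trace:
Initial: [t0]110011
Step 1: δ(t0, 1) = (t1, □, R) → □[t1]10011
Step 2: δ(t1, 1) = (t2, □, R) → □□[t2]0011
Step 3: δ(t2, 0) = (tR, 1, L) → □[tR]□1011

The machine reaches the reject state tR and halts.

Final tape (ignoring leading/trailing blanks): 1011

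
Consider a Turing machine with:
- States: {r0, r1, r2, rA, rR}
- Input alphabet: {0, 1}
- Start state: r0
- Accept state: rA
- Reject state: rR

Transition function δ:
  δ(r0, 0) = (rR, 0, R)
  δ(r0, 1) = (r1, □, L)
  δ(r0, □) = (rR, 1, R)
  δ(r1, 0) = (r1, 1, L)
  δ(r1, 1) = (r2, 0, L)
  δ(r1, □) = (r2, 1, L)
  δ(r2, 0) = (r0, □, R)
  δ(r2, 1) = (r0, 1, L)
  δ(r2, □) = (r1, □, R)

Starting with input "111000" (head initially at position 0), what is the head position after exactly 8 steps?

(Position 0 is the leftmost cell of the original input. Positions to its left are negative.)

Execution trace (head position shown):
Step 0: [r0]111000  (head at position 0)
Step 1: move left → [r1]□□11000  (head at position -1)
Step 2: move left → [r2]□1□11000  (head at position -2)
Step 3: move right → □[r1]1□11000  (head at position -1)
Step 4: move left → [r2]□0□11000  (head at position -2)
Step 5: move right → □[r1]0□11000  (head at position -1)
Step 6: move left → [r1]□1□11000  (head at position -2)
Step 7: move left → [r2]□11□11000  (head at position -3)
Step 8: move right → □[r1]11□11000  (head at position -2)

After 8 steps, the head is at position -2.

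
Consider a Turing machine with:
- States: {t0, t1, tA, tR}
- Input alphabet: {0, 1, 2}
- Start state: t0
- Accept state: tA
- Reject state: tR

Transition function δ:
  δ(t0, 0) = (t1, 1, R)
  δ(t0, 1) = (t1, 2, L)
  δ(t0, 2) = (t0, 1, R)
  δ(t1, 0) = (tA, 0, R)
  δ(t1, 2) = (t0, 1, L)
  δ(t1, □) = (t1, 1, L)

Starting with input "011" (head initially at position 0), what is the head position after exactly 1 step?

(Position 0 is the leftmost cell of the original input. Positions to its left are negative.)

Execution trace (head position shown):
Step 0: [t0]011  (head at position 0)
Step 1: move right → 1[t1]11  (head at position 1)

After 1 step, the head is at position 1.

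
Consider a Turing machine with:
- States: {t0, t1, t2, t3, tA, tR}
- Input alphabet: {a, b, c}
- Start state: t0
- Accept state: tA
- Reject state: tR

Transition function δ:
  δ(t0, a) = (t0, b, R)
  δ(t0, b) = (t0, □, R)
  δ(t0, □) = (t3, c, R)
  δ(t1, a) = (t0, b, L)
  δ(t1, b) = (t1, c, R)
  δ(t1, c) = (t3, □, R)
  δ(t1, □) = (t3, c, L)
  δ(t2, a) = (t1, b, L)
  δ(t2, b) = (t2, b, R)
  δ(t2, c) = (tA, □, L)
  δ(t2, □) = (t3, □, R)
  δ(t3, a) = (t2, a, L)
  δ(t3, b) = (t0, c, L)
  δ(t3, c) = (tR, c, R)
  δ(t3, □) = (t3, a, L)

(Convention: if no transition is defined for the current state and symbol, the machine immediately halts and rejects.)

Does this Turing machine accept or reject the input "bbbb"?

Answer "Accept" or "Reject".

Execution trace:
Initial: [t0]bbbb
Step 1: δ(t0, b) = (t0, □, R) → □[t0]bbb
Step 2: δ(t0, b) = (t0, □, R) → □□[t0]bb
Step 3: δ(t0, b) = (t0, □, R) → □□□[t0]b
Step 4: δ(t0, b) = (t0, □, R) → □□□□[t0]□
Step 5: δ(t0, □) = (t3, c, R) → □□□□c[t3]□
Step 6: δ(t3, □) = (t3, a, L) → □□□□[t3]ca
Step 7: δ(t3, c) = (tR, c, R) → □□□□c[tR]a

The machine reaches the reject state tR and halts.

Answer: Reject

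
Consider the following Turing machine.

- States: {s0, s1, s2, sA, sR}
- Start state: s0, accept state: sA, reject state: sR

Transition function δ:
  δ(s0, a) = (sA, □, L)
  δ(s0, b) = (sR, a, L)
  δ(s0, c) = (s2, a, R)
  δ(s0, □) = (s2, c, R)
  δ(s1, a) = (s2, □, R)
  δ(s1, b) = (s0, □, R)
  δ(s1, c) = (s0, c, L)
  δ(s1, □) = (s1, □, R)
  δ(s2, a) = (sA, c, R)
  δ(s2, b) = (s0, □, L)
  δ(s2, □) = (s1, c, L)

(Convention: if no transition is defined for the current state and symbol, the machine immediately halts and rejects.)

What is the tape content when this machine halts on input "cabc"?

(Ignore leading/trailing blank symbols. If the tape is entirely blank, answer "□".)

Execution trace:
Initial: [s0]cabc
Step 1: δ(s0, c) = (s2, a, R) → a[s2]abc
Step 2: δ(s2, a) = (sA, c, R) → ac[sA]bc

The machine reaches the accept state sA and halts.

Final tape (ignoring leading/trailing blanks): acbc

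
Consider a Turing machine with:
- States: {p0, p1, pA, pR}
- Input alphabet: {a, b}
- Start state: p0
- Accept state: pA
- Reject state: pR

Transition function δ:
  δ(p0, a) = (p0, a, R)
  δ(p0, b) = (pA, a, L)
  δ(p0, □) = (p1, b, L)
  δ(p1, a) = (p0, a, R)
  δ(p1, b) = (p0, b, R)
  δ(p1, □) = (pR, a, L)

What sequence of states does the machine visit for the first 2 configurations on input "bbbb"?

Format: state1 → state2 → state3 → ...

Execution trace:
Initial: [p0]bbbb
Step 1: δ(p0, b) = (pA, a, L) → [pA]□abbb

The machine reaches the accept state pA and halts.

State sequence: p0 → pA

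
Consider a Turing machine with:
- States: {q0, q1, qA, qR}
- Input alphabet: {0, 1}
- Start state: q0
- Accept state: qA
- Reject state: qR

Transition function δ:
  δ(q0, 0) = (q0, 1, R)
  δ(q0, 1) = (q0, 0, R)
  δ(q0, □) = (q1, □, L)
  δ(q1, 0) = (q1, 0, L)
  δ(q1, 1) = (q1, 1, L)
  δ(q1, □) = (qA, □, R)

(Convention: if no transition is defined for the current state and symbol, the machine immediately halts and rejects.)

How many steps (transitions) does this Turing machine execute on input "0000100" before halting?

Execution trace:
Initial: [q0]0000100
Step 1: δ(q0, 0) = (q0, 1, R) → 1[q0]000100
Step 2: δ(q0, 0) = (q0, 1, R) → 11[q0]00100
Step 3: δ(q0, 0) = (q0, 1, R) → 111[q0]0100
Step 4: δ(q0, 0) = (q0, 1, R) → 1111[q0]100
Step 5: δ(q0, 1) = (q0, 0, R) → 11110[q0]00
Step 6: δ(q0, 0) = (q0, 1, R) → 111101[q0]0
Step 7: δ(q0, 0) = (q0, 1, R) → 1111011[q0]□
Step 8: δ(q0, □) = (q1, □, L) → 111101[q1]1□
Step 9: δ(q1, 1) = (q1, 1, L) → 11110[q1]11□
Step 10: δ(q1, 1) = (q1, 1, L) → 1111[q1]011□
Step 11: δ(q1, 0) = (q1, 0, L) → 111[q1]1011□
Step 12: δ(q1, 1) = (q1, 1, L) → 11[q1]11011□
Step 13: δ(q1, 1) = (q1, 1, L) → 1[q1]111011□
Step 14: δ(q1, 1) = (q1, 1, L) → [q1]1111011□
Step 15: δ(q1, 1) = (q1, 1, L) → [q1]□1111011□
Step 16: δ(q1, □) = (qA, □, R) → □[qA]1111011□

The machine reaches the accept state qA and halts.

The machine executed 16 steps before halting.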